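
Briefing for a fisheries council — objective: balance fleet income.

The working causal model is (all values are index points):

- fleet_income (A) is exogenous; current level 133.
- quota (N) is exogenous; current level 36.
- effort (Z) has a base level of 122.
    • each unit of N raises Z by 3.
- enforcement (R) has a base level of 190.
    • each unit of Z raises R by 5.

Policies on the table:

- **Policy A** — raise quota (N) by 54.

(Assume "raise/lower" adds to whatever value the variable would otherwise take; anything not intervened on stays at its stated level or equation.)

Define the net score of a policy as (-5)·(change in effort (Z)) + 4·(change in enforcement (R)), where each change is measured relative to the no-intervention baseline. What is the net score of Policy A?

Baseline:
  N = 36
  Z = 122 + 3·36 = 230
  R = 190 + 5·230 = 1340
Policy A (N + 54):
  N = 36 + 54 = 90
  Z = 122 + 3·90 = 392
  R = 190 + 5·392 = 2150
ΔZ = 392 − 230 = 162; ΔR = 2150 − 1340 = 810
Score = (-5)·162 + 4·810 = 2430

2430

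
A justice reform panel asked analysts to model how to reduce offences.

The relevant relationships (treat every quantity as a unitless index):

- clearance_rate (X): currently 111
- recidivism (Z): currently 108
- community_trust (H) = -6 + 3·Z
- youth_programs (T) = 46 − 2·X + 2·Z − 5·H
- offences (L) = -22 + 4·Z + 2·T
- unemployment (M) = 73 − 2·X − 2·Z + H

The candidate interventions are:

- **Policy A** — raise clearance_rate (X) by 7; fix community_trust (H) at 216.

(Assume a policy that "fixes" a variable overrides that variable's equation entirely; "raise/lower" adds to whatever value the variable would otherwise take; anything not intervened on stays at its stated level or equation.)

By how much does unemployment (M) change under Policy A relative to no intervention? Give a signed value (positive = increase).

Baseline:
  X = 111
  Z = 108
  H = -6 + 3·108 = 318
  M = 73 − 2·111 − 2·108 + 318 = -47
Policy A (X + 7, H := 216):
  X = 111 + 7 = 118
  Z = 108
  H = 216
  M = 73 − 2·118 − 2·108 + 216 = -163
Change in M: -163 − (-47) = -116

-116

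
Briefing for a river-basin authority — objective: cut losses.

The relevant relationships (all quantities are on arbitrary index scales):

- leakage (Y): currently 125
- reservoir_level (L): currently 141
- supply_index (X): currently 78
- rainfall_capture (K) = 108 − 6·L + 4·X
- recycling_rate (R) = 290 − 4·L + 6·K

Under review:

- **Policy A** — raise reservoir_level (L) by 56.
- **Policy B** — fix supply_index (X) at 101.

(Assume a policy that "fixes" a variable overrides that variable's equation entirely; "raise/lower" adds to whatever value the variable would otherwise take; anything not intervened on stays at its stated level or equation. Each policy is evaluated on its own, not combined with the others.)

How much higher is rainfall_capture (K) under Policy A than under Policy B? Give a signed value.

-428

Policy A (L + 56):
  L = 141 + 56 = 197
  X = 78
  K = 108 − 6·197 + 4·78 = -762
Policy B (X := 101):
  L = 141
  X = 101
  K = 108 − 6·141 + 4·101 = -334
K: -762 − (-334) = -428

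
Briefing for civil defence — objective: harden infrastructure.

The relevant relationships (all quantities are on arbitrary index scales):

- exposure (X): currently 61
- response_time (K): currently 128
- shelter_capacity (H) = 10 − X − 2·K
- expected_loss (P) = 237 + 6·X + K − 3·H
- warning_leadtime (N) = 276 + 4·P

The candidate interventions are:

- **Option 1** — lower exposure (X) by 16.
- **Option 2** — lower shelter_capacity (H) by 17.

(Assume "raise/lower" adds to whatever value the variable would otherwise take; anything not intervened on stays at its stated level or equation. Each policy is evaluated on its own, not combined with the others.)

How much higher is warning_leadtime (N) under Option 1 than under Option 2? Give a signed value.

Option 1 (X − 16):
  X = 61 − 16 = 45
  K = 128
  H = 10 − 45 − 2·128 = -291
  P = 237 + 6·45 + 128 − 3·(-291) = 1508
  N = 276 + 4·1508 = 6308
Option 2 (H − 17):
  X = 61
  K = 128
  H = 10 − 61 − 2·128 (−17 from intervention) = -324
  P = 237 + 6·61 + 128 − 3·(-324) = 1703
  N = 276 + 4·1703 = 7088
N: 6308 − 7088 = -780

-780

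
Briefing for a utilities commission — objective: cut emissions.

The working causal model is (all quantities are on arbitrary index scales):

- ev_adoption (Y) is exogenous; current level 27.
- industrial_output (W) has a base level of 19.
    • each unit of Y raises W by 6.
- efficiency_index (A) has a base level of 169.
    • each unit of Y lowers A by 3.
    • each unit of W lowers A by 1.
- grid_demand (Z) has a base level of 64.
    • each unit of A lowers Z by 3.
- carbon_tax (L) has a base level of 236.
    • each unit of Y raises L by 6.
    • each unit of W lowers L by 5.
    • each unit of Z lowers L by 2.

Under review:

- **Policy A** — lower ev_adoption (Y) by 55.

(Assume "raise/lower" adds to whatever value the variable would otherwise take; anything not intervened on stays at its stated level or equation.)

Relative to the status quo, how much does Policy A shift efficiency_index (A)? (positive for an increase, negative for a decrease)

495

Baseline:
  Y = 27
  W = 19 + 6·27 = 181
  A = 169 − 3·27 − 181 = -93
Policy A (Y − 55):
  Y = 27 − 55 = -28
  W = 19 + 6·(-28) = -149
  A = 169 − 3·(-28) − (-149) = 402
Change in A: 402 − (-93) = 495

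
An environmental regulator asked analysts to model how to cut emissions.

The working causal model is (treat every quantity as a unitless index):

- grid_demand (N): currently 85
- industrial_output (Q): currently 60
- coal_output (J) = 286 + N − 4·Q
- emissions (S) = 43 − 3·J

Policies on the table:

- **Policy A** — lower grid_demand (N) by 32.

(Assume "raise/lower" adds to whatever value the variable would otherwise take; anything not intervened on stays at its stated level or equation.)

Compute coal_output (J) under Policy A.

Policy A (N − 32):
  N = 85 − 32 = 53
  Q = 60
  J = 286 + 53 − 4·60 = 99

99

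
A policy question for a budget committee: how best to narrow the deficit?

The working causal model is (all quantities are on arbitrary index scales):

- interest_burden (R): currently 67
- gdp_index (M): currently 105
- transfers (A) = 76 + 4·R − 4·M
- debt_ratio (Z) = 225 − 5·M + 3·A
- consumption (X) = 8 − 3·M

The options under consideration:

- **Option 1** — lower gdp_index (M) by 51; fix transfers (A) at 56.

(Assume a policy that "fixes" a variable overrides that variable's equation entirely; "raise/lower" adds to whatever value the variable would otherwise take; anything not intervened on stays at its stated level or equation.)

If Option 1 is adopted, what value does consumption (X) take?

-154

Option 1 (M − 51, A := 56):
  M = 105 − 51 = 54
  X = 8 − 3·54 = -154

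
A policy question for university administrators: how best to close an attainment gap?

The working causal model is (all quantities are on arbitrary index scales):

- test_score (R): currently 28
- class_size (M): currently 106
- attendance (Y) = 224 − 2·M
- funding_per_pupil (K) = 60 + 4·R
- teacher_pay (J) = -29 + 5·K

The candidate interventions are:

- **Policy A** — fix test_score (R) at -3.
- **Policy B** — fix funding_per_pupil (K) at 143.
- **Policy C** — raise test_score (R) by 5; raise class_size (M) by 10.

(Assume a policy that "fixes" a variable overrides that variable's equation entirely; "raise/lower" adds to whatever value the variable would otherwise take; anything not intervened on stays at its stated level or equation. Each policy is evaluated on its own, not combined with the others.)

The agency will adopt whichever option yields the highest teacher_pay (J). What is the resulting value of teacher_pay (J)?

931

Policy A (R := -3):
  R = -3
  K = 60 + 4·(-3) = 48
  J = -29 + 5·48 = 211
Policy B (K := 143):
  R = 28
  K = 143
  J = -29 + 5·143 = 686
Policy C (R + 5, M + 10):
  R = 28 + 5 = 33
  K = 60 + 4·33 = 192
  J = -29 + 5·192 = 931
Comparing — Policy A: J=211, Policy B: J=686, Policy C: J=931. Highest is 931 (Policy C).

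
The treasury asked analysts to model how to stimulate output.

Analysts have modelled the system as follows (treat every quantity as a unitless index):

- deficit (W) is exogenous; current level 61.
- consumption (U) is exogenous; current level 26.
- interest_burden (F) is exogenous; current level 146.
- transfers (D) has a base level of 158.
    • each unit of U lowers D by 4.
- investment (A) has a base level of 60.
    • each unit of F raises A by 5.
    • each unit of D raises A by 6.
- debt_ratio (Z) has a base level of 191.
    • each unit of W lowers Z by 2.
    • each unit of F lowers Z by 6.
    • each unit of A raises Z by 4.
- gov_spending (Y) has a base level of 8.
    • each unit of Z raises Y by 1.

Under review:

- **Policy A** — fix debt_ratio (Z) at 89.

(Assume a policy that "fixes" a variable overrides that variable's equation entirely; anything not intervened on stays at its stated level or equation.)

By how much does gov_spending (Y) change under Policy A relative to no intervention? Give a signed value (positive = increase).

-3560

Baseline:
  W = 61
  U = 26
  F = 146
  D = 158 − 4·26 = 54
  A = 60 + 5·146 + 6·54 = 1114
  Z = 191 − 2·61 − 6·146 + 4·1114 = 3649
  Y = 8 + 3649 = 3657
Policy A (Z := 89):
  W = 61
  U = 26
  F = 146
  D = 158 − 4·26 = 54
  A = 60 + 5·146 + 6·54 = 1114
  Z = 89
  Y = 8 + 89 = 97
Change in Y: 97 − 3657 = -3560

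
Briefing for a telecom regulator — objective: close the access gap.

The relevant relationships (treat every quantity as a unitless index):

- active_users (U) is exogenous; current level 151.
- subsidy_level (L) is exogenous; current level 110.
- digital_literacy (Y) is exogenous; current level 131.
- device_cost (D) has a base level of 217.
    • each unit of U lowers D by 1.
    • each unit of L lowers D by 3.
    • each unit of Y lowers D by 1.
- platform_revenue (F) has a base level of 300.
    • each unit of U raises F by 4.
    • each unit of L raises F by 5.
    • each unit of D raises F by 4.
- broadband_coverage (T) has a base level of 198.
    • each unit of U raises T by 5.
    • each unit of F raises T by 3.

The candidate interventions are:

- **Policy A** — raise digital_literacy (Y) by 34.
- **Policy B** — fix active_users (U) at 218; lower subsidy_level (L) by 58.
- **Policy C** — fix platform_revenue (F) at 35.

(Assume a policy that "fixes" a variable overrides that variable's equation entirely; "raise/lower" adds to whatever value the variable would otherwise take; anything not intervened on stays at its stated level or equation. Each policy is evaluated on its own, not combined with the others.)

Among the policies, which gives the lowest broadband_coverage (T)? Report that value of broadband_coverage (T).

Policy A (Y + 34):
  U = 151
  L = 110
  Y = 131 + 34 = 165
  D = 217 − 151 − 3·110 − 165 = -429
  F = 300 + 4·151 + 5·110 + 4·(-429) = -262
  T = 198 + 5·151 + 3·(-262) = 167
Policy B (U := 218, L − 58):
  U = 218
  L = 110 − 58 = 52
  Y = 131
  D = 217 − 218 − 3·52 − 131 = -288
  F = 300 + 4·218 + 5·52 + 4·(-288) = 280
  T = 198 + 5·218 + 3·280 = 2128
Policy C (F := 35):
  U = 151
  L = 110
  Y = 131
  D = 217 − 151 − 3·110 − 131 = -395
  F = 35
  T = 198 + 5·151 + 3·35 = 1058
Comparing — Policy A: T=167, Policy B: T=2128, Policy C: T=1058. Lowest is 167 (Policy A).

167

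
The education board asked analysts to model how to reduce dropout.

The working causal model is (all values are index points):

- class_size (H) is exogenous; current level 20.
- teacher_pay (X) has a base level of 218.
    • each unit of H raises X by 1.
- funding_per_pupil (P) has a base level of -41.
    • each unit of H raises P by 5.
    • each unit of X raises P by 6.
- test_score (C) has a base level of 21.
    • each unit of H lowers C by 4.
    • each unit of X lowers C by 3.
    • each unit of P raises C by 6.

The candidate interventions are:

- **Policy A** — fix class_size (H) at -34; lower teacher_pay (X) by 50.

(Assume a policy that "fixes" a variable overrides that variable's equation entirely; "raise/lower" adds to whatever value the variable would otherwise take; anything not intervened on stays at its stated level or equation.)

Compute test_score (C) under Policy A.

3313

Policy A (H := -34, X − 50):
  H = -34
  X = 218 + (-34) (−50 from intervention) = 134
  P = -41 + 5·(-34) + 6·134 = 593
  C = 21 − 4·(-34) − 3·134 + 6·593 = 3313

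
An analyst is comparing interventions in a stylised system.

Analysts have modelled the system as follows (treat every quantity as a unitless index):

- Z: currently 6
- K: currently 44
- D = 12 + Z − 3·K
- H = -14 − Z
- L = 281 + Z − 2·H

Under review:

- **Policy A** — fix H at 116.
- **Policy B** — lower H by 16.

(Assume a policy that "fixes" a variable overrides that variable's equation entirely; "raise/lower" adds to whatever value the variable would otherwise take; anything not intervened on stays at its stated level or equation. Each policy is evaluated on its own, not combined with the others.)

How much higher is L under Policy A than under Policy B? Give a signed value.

-304

Policy A (H := 116):
  Z = 6
  H = 116
  L = 281 + 6 − 2·116 = 55
Policy B (H − 16):
  Z = 6
  H = -14 − 6 (−16 from intervention) = -36
  L = 281 + 6 − 2·(-36) = 359
L: 55 − 359 = -304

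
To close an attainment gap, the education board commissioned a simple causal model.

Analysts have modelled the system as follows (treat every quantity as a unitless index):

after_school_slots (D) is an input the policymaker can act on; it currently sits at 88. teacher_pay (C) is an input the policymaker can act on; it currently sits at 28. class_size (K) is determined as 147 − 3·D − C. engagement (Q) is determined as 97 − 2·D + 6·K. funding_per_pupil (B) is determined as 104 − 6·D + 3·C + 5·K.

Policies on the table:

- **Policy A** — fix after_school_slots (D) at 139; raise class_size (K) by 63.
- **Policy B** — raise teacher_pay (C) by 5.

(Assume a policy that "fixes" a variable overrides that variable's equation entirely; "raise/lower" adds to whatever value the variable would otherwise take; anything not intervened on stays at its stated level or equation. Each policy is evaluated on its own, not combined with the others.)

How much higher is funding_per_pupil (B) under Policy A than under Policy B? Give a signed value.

-746

Policy A (D := 139, K + 63):
  D = 139
  C = 28
  K = 147 − 3·139 − 28 (+63 from intervention) = -235
  B = 104 − 6·139 + 3·28 + 5·(-235) = -1821
Policy B (C + 5):
  D = 88
  C = 28 + 5 = 33
  K = 147 − 3·88 − 33 = -150
  B = 104 − 6·88 + 3·33 + 5·(-150) = -1075
B: -1821 − (-1075) = -746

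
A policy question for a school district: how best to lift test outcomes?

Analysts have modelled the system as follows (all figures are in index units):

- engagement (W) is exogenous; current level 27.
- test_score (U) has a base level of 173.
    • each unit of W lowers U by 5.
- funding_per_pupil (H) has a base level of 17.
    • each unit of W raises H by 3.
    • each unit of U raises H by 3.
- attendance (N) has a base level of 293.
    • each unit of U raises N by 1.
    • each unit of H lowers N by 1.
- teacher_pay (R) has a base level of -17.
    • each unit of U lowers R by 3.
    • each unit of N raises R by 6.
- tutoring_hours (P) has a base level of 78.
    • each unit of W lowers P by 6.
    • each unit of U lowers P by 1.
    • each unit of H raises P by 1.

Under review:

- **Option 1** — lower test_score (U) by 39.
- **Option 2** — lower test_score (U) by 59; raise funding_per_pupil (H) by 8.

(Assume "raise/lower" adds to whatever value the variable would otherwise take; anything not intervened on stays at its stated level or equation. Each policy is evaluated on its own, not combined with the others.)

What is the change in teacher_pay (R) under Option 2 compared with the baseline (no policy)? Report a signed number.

Baseline:
  W = 27
  U = 173 − 5·27 = 38
  H = 17 + 3·27 + 3·38 = 212
  N = 293 + 38 − 212 = 119
  R = -17 − 3·38 + 6·119 = 583
Option 2 (U − 59, H + 8):
  W = 27
  U = 173 − 5·27 (−59 from intervention) = -21
  H = 17 + 3·27 + 3·(-21) (+8 from intervention) = 43
  N = 293 + (-21) − 43 = 229
  R = -17 − 3·(-21) + 6·229 = 1420
Change in R: 1420 − 583 = 837

837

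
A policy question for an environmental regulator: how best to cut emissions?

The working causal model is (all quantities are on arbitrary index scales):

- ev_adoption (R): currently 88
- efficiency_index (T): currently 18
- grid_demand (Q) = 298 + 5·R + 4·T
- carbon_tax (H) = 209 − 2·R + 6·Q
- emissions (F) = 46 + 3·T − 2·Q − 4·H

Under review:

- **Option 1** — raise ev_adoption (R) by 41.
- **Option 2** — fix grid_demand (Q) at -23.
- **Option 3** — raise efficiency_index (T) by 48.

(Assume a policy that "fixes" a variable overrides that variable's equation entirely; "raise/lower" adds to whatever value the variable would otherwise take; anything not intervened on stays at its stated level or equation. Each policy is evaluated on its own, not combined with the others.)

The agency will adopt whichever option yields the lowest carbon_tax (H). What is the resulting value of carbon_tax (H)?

-105

Option 1 (R + 41):
  R = 88 + 41 = 129
  T = 18
  Q = 298 + 5·129 + 4·18 = 1015
  H = 209 − 2·129 + 6·1015 = 6041
Option 2 (Q := -23):
  R = 88
  T = 18
  Q = -23
  H = 209 − 2·88 + 6·(-23) = -105
Option 3 (T + 48):
  R = 88
  T = 18 + 48 = 66
  Q = 298 + 5·88 + 4·66 = 1002
  H = 209 − 2·88 + 6·1002 = 6045
Comparing — Option 1: H=6041, Option 2: H=-105, Option 3: H=6045. Lowest is -105 (Option 2).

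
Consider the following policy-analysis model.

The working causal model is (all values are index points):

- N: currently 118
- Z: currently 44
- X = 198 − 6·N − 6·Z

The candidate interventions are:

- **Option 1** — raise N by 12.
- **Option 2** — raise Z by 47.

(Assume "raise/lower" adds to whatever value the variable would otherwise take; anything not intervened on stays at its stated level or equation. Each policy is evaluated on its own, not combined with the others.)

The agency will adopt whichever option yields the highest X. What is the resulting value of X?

-846

Option 1 (N + 12):
  N = 118 + 12 = 130
  Z = 44
  X = 198 − 6·130 − 6·44 = -846
Option 2 (Z + 47):
  N = 118
  Z = 44 + 47 = 91
  X = 198 − 6·118 − 6·91 = -1056
Comparing — Option 1: X=-846, Option 2: X=-1056. Highest is -846 (Option 1).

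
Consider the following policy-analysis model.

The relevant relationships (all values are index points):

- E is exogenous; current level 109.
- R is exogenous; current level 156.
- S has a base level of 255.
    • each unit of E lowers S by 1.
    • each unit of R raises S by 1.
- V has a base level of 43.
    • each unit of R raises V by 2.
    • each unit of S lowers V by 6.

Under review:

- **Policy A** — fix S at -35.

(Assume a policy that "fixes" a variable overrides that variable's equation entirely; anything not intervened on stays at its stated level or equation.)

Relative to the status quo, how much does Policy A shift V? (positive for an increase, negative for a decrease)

Baseline:
  E = 109
  R = 156
  S = 255 − 109 + 156 = 302
  V = 43 + 2·156 − 6·302 = -1457
Policy A (S := -35):
  E = 109
  R = 156
  S = -35
  V = 43 + 2·156 − 6·(-35) = 565
Change in V: 565 − (-1457) = 2022

2022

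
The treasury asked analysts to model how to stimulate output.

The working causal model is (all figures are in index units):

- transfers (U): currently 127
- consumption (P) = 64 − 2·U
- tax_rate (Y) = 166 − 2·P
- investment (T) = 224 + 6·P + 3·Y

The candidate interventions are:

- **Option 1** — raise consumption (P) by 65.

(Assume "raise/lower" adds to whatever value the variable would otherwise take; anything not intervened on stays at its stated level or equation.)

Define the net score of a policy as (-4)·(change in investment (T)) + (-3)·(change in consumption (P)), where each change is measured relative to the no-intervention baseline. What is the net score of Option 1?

-195

Baseline:
  U = 127
  P = 64 − 2·127 = -190
  Y = 166 − 2·(-190) = 546
  T = 224 + 6·(-190) + 3·546 = 722
Option 1 (P + 65):
  U = 127
  P = 64 − 2·127 (+65 from intervention) = -125
  Y = 166 − 2·(-125) = 416
  T = 224 + 6·(-125) + 3·416 = 722
ΔT = 722 − 722 = 0; ΔP = -125 − (-190) = 65
Score = (-4)·0 + (-3)·65 = -195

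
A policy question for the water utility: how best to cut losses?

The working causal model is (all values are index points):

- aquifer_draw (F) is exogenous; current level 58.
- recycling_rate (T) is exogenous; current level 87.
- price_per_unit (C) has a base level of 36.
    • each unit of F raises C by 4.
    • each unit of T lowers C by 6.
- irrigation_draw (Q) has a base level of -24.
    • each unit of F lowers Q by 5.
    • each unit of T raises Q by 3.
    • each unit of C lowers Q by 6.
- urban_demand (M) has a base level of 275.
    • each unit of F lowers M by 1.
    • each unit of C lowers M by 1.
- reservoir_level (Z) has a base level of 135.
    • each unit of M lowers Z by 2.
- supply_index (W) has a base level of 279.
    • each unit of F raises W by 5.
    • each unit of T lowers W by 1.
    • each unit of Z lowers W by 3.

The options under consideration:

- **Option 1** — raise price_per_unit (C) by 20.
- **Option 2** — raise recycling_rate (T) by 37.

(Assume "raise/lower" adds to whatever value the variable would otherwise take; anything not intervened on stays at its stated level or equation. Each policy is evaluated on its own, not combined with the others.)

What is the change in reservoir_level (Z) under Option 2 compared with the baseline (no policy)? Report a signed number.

-444

Baseline:
  F = 58
  T = 87
  C = 36 + 4·58 − 6·87 = -254
  M = 275 − 58 − (-254) = 471
  Z = 135 − 2·471 = -807
Option 2 (T + 37):
  F = 58
  T = 87 + 37 = 124
  C = 36 + 4·58 − 6·124 = -476
  M = 275 − 58 − (-476) = 693
  Z = 135 − 2·693 = -1251
Change in Z: -1251 − (-807) = -444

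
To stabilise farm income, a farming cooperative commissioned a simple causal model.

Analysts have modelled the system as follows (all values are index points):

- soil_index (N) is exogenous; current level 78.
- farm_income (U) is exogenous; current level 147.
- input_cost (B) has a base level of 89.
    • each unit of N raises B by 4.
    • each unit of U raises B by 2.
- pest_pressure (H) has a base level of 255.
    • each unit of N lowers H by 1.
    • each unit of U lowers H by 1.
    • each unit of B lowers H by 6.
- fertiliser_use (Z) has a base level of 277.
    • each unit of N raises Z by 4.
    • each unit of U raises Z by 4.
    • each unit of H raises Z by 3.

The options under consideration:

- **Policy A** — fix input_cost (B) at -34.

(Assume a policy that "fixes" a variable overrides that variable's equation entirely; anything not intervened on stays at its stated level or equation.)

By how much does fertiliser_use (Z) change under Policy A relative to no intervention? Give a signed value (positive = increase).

13122

Baseline:
  N = 78
  U = 147
  B = 89 + 4·78 + 2·147 = 695
  H = 255 − 78 − 147 − 6·695 = -4140
  Z = 277 + 4·78 + 4·147 + 3·(-4140) = -11243
Policy A (B := -34):
  N = 78
  U = 147
  B = -34
  H = 255 − 78 − 147 − 6·(-34) = 234
  Z = 277 + 4·78 + 4·147 + 3·234 = 1879
Change in Z: 1879 − (-11243) = 13122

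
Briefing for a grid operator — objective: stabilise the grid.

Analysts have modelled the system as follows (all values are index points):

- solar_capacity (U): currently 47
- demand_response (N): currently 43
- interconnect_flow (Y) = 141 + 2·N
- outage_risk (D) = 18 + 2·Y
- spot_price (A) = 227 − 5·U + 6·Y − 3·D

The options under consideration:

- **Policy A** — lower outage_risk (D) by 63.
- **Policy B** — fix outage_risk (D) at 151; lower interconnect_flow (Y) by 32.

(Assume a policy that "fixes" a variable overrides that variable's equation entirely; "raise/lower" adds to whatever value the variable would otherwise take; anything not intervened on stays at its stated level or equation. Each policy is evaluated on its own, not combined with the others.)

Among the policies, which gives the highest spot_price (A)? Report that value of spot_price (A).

709

Policy A (D − 63):
  U = 47
  N = 43
  Y = 141 + 2·43 = 227
  D = 18 + 2·227 (−63 from intervention) = 409
  A = 227 − 5·47 + 6·227 − 3·409 = 127
Policy B (D := 151, Y − 32):
  U = 47
  N = 43
  Y = 141 + 2·43 (−32 from intervention) = 195
  D = 151
  A = 227 − 5·47 + 6·195 − 3·151 = 709
Comparing — Policy A: A=127, Policy B: A=709. Highest is 709 (Policy B).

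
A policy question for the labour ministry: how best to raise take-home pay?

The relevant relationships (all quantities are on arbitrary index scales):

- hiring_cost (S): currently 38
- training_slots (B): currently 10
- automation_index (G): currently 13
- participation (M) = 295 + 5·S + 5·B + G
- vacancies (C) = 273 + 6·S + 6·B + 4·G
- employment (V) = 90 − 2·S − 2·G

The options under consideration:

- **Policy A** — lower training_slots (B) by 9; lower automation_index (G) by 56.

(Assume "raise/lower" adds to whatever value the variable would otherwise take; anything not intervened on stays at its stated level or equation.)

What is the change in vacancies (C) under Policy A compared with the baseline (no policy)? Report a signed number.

Baseline:
  S = 38
  B = 10
  G = 13
  C = 273 + 6·38 + 6·10 + 4·13 = 613
Policy A (B − 9, G − 56):
  S = 38
  B = 10 − 9 = 1
  G = 13 − 56 = -43
  C = 273 + 6·38 + 6·1 + 4·(-43) = 335
Change in C: 335 − 613 = -278

-278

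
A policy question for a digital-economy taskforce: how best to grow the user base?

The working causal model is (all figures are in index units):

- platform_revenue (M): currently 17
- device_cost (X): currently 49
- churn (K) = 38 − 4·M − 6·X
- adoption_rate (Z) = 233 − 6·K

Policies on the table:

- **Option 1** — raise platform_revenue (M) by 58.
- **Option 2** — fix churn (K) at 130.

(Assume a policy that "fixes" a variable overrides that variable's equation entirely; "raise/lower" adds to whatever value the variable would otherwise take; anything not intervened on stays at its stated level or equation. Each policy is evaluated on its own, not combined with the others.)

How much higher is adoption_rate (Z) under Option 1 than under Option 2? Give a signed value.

Option 1 (M + 58):
  M = 17 + 58 = 75
  X = 49
  K = 38 − 4·75 − 6·49 = -556
  Z = 233 − 6·(-556) = 3569
Option 2 (K := 130):
  M = 17
  X = 49
  K = 130
  Z = 233 − 6·130 = -547
Z: 3569 − (-547) = 4116

4116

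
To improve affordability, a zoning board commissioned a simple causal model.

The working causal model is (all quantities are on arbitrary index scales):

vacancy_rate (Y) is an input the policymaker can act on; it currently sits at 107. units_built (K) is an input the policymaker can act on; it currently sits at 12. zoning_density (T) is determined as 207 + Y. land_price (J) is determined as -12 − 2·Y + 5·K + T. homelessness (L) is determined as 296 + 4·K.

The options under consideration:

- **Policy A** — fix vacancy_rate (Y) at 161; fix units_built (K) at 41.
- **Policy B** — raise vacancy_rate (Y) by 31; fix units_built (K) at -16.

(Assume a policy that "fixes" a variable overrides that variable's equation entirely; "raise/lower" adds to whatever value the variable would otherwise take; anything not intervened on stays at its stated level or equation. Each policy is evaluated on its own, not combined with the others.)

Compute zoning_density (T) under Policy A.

368

Policy A (Y := 161, K := 41):
  Y = 161
  T = 207 + 161 = 368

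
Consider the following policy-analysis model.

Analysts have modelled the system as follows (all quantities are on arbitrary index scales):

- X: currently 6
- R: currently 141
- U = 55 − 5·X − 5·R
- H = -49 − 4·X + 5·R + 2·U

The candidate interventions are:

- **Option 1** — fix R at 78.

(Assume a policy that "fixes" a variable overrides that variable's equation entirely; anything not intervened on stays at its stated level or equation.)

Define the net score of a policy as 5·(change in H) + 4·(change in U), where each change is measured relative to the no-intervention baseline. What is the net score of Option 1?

2835

Baseline:
  X = 6
  R = 141
  U = 55 − 5·6 − 5·141 = -680
  H = -49 − 4·6 + 5·141 + 2·(-680) = -728
Option 1 (R := 78):
  X = 6
  R = 78
  U = 55 − 5·6 − 5·78 = -365
  H = -49 − 4·6 + 5·78 + 2·(-365) = -413
ΔH = -413 − (-728) = 315; ΔU = -365 − (-680) = 315
Score = 5·315 + 4·315 = 2835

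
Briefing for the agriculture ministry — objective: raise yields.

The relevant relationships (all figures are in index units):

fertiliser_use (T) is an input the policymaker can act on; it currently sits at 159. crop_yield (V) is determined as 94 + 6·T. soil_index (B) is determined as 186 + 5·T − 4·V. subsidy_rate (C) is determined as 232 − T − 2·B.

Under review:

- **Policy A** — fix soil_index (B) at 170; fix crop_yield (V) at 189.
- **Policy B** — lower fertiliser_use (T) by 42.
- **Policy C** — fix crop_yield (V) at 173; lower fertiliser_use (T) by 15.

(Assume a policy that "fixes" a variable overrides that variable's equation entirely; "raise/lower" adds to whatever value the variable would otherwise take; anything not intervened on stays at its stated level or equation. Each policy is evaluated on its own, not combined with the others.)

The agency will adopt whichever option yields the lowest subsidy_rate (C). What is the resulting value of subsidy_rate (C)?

Policy A (B := 170, V := 189):
  T = 159
  V = 189
  B = 170
  C = 232 − 159 − 2·170 = -267
Policy B (T − 42):
  T = 159 − 42 = 117
  V = 94 + 6·117 = 796
  B = 186 + 5·117 − 4·796 = -2413
  C = 232 − 117 − 2·(-2413) = 4941
Policy C (V := 173, T − 15):
  T = 159 − 15 = 144
  V = 173
  B = 186 + 5·144 − 4·173 = 214
  C = 232 − 144 − 2·214 = -340
Comparing — Policy A: C=-267, Policy B: C=4941, Policy C: C=-340. Lowest is -340 (Policy C).

-340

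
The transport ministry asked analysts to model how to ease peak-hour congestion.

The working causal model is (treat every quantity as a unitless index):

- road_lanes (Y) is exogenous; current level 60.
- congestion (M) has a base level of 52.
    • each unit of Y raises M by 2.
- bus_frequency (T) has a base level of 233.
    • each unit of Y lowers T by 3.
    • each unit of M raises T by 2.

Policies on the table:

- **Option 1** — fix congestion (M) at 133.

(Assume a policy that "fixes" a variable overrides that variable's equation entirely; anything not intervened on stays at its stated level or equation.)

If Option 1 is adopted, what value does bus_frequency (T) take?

319

Option 1 (M := 133):
  Y = 60
  M = 133
  T = 233 − 3·60 + 2·133 = 319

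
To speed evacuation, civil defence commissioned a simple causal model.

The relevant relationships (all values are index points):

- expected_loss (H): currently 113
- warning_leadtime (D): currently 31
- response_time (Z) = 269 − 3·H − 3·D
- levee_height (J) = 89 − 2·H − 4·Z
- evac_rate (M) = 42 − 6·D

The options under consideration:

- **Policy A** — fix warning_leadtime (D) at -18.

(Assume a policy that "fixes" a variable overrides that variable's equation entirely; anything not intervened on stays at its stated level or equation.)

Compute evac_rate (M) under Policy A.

Policy A (D := -18):
  D = -18
  M = 42 − 6·(-18) = 150

150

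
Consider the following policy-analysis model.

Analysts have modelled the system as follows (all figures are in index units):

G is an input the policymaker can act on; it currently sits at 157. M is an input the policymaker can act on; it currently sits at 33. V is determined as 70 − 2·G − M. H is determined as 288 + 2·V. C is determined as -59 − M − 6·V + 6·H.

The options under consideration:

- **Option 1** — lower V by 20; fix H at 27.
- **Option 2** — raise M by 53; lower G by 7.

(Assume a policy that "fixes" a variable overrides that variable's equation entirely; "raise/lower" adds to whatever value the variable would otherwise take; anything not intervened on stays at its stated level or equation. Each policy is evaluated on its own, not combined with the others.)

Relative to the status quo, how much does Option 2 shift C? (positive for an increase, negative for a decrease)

Baseline:
  G = 157
  M = 33
  V = 70 − 2·157 − 33 = -277
  H = 288 + 2·(-277) = -266
  C = -59 − 33 − 6·(-277) + 6·(-266) = -26
Option 2 (M + 53, G − 7):
  G = 157 − 7 = 150
  M = 33 + 53 = 86
  V = 70 − 2·150 − 86 = -316
  H = 288 + 2·(-316) = -344
  C = -59 − 86 − 6·(-316) + 6·(-344) = -313
Change in C: -313 − (-26) = -287

-287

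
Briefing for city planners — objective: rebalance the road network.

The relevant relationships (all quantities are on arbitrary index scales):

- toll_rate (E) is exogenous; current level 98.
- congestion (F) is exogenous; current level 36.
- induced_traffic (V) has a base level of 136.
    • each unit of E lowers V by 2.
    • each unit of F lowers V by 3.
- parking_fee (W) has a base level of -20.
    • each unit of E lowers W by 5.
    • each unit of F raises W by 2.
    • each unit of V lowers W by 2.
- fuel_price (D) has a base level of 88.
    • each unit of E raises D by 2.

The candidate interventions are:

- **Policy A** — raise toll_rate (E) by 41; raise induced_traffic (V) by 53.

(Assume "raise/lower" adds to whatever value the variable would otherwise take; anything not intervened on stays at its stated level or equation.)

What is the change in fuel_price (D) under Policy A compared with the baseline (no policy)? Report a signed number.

Baseline:
  E = 98
  D = 88 + 2·98 = 284
Policy A (E + 41, V + 53):
  E = 98 + 41 = 139
  D = 88 + 2·139 = 366
Change in D: 366 − 284 = 82

82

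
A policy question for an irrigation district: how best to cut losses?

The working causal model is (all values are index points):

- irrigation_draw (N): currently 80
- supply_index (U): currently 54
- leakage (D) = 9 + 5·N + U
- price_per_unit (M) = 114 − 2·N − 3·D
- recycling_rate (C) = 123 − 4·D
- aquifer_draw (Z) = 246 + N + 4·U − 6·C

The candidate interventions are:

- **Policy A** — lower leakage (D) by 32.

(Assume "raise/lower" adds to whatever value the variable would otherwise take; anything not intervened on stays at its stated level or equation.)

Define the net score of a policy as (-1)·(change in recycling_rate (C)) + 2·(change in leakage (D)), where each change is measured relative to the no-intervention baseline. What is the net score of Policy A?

-192

Baseline:
  N = 80
  U = 54
  D = 9 + 5·80 + 54 = 463
  C = 123 − 4·463 = -1729
Policy A (D − 32):
  N = 80
  U = 54
  D = 9 + 5·80 + 54 (−32 from intervention) = 431
  C = 123 − 4·431 = -1601
ΔC = -1601 − (-1729) = 128; ΔD = 431 − 463 = -32
Score = (-1)·128 + 2·(-32) = -192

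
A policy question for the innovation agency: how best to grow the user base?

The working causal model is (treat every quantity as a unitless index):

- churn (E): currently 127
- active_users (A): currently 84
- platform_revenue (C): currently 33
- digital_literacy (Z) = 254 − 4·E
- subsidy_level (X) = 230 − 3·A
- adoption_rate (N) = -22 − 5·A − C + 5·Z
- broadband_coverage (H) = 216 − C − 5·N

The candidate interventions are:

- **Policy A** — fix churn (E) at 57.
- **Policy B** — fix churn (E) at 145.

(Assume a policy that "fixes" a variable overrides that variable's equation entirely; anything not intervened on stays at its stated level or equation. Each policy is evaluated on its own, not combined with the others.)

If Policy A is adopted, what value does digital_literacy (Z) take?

26

Policy A (E := 57):
  E = 57
  Z = 254 − 4·57 = 26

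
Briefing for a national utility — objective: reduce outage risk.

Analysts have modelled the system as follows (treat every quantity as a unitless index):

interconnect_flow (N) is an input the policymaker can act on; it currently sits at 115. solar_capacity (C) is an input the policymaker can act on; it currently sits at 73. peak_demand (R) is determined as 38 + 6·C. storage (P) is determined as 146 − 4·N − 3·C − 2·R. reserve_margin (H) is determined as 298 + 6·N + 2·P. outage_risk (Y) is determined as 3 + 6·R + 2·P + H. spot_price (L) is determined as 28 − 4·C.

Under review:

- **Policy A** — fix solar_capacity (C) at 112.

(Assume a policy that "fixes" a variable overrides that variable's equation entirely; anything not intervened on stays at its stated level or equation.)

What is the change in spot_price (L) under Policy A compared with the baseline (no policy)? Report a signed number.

-156

Baseline:
  C = 73
  L = 28 − 4·73 = -264
Policy A (C := 112):
  C = 112
  L = 28 − 4·112 = -420
Change in L: -420 − (-264) = -156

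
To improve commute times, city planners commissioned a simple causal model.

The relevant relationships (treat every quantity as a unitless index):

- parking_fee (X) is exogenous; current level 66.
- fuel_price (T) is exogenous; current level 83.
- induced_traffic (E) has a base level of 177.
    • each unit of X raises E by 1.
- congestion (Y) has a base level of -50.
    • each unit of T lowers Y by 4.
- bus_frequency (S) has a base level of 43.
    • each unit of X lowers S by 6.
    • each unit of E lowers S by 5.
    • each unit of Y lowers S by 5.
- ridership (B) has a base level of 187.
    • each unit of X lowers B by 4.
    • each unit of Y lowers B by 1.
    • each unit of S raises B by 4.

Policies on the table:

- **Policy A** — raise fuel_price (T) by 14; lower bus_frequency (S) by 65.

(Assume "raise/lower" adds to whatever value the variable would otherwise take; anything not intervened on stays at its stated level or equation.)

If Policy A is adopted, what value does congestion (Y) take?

Policy A (T + 14, S − 65):
  T = 83 + 14 = 97
  Y = -50 − 4·97 = -438

-438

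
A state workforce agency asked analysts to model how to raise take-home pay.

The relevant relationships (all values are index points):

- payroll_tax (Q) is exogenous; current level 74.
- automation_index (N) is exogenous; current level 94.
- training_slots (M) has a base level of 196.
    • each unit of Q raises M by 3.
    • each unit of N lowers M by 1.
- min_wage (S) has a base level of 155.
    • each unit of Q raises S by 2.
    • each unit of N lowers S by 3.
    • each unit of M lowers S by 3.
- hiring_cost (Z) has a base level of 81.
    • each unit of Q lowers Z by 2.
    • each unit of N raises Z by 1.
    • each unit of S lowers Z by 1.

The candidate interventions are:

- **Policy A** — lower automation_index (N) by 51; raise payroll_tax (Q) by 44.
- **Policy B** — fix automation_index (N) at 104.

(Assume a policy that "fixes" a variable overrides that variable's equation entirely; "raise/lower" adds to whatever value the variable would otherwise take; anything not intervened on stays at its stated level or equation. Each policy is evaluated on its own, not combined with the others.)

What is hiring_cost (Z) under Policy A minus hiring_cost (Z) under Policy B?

159

Policy A (N − 51, Q + 44):
  Q = 74 + 44 = 118
  N = 94 − 51 = 43
  M = 196 + 3·118 − 43 = 507
  S = 155 + 2·118 − 3·43 − 3·507 = -1259
  Z = 81 − 2·118 + 43 − (-1259) = 1147
Policy B (N := 104):
  Q = 74
  N = 104
  M = 196 + 3·74 − 104 = 314
  S = 155 + 2·74 − 3·104 − 3·314 = -951
  Z = 81 − 2·74 + 104 − (-951) = 988
Z: 1147 − 988 = 159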